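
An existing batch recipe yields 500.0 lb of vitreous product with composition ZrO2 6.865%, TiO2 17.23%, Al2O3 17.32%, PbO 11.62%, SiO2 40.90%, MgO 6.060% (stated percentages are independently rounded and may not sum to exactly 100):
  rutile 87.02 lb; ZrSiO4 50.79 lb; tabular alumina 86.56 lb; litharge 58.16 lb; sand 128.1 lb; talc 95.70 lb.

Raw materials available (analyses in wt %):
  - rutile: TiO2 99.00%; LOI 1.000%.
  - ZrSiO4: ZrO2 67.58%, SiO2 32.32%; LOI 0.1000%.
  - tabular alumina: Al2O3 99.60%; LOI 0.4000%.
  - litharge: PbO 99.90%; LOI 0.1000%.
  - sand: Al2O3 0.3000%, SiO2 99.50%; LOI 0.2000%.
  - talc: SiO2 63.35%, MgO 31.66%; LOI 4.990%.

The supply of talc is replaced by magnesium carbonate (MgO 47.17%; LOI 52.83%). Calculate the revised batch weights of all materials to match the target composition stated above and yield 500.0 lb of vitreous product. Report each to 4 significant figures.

The whole derivation keeps full precision from start to finish. The intermediate values are rounded to four significant digits when quoted — each reported result is rounded exactly once. Derived quantities are carried in exact precision (glass mass, ignition loss, the yield, six oxide percentages, the totals) starting from the weights on 500.0 lb of glass as quoted within the problem or answer text.
Oxide mass targets, per 500.0 lb vitreous product:
  ZrO2: 6.865% × 500.0 = 34.33 lb
  TiO2: 17.23% × 500.0 = 86.15 lb
  Al2O3: 17.32% × 500.0 = 86.60 lb
  PbO: 11.62% × 500.0 = 58.10 lb
  SiO2: 40.90% × 500.0 = 204.5 lb
  MgO: 6.060% × 500.0 = 30.30 lb
Per-oxide balance check on the weights just shown, versus the basis set out (target by target, the sums agree once rounding is allowed for):
  ZrO2: 50.79·0.6758 = 34.32 lb (target 34.33 lb)
  TiO2: 87.02·0.9900 = 86.15 lb (target 86.15 lb)
  Al2O3: 86.38·0.9960 + 189.0·0.003000 = 86.60 lb (target 86.60 lb)
  PbO: 58.16·0.9990 = 58.10 lb (target 58.10 lb)
  SiO2: 50.79·0.3232 + 189.0·0.9950 = 204.5 lb (target 204.5 lb)
  MgO: 64.24·0.4717 = 30.30 lb (target 30.30 lb)
Mass balance on the glass: the batch minus its LOI: 499.9 lb (per-oxide target masses sum to 500.0 lb; with the basis standing at 500.0 lb — deltas are rounding alone).
Whole-batch sum: Σ batch = 535.6 lb; ignition loss, Σ(batch × LOI) = 35.64 lb; yield: glass divided by total = 93.35%.

Revised batch per 500.0 lb vitreous product:
  rutile: 87.02 lb
  ZrSiO4: 50.79 lb
  tabular alumina: 86.38 lb
  litharge: 58.16 lb
  sand: 189.0 lb
  magnesium carbonate: 64.24 lb
Total batch = 535.6 lb; LOI loss = 35.64 lb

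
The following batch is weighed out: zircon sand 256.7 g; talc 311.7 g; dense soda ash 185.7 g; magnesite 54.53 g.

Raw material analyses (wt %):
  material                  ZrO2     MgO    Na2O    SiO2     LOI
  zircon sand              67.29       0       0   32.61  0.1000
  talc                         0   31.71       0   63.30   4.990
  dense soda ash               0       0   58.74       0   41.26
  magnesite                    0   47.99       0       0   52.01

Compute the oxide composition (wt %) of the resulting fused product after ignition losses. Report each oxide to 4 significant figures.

Glass mass = 687.8 g (batch 808.6 − LOI 120.8).
Composition: ZrO2 25.11%, MgO 18.17%, Na2O 15.86%, SiO2 40.85%

The working math holds full precision through every step. Mid-chain values are printed, with 4-significant-figure rounding, in the printout. A single rounding produces every reported number; all derived quantities, which include net glass mass, the yield, four oxide percentages, LOI, totals, are re-derived in exact precision, as set out in problem or answer, from the batch weights per 687.8 g of glass.
Oxide-by-oxide delivered mass:
  ZrO2: 256.7·0.6729 = 172.7 g
  MgO: 311.7·0.3171 + 54.53·0.4799 = 125.0 g
  Na2O: 185.7·0.5874 = 109.1 g
  SiO2: 256.7·0.3261 + 311.7·0.6330 = 281.0 g
LOI: 256.7·0.001000 + 311.7·0.04990 + 185.7·0.4126 + 54.53·0.5201 = 120.8 g
Resulting glass, batch − LOI: 808.6 − 120.8 = 687.8 g (equal to the oxide-mass sum)
each oxide over glass, ×100, is wt %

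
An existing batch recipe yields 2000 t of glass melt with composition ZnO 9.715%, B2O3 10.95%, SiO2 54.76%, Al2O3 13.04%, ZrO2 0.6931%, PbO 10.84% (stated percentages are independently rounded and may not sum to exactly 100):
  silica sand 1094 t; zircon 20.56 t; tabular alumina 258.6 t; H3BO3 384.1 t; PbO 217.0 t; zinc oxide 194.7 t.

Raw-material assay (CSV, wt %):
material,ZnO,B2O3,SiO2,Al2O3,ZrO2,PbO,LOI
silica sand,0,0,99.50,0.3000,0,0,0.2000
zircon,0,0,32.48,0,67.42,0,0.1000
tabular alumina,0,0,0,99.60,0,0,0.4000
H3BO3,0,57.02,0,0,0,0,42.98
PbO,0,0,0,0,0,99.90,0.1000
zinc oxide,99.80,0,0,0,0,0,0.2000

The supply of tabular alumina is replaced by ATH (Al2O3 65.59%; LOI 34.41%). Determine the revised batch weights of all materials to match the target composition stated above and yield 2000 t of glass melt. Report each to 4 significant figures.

Revised batch per 2000 t glass melt:
  silica sand: 1094 t
  zircon: 20.56 t
  ATH: 392.6 t
  H3BO3: 384.1 t
  PbO: 217.0 t
  zinc oxide: 194.7 t
Total batch = 2303 t; LOI loss = 303.0 t

Full precision is maintained through every step; values along the way are shown (rounded to 4 significant digits) across the worked steps; exactly one rounding goes into every reported value — all derived quantities, including glass mass, ignition loss, totals, the six compositions, the yield, are rebuilt starting from the weights for 2000 t of glass in full float precision as given in the problem or answer text.
Oxide mass targets, per 2000 t glass melt:
  ZnO: 9.715% × 2000 = 194.3 t
  B2O3: 10.95% × 2000 = 219.0 t
  SiO2: 54.76% × 2000 = 1095 t
  Al2O3: 13.04% × 2000 = 260.8 t
  ZrO2: 0.6931% × 2000 = 13.86 t
  PbO: 10.84% × 2000 = 216.8 t
Verifying the oxide balance applying the batch weights above, at the basis given (every target is met by its sum within answer rounding):
  ZnO: 194.7·0.9980 = 194.3 t (target 194.3 t)
  B2O3: 384.1·0.5702 = 219.0 t (target 219.0 t)
  SiO2: 1094·0.9950 + 20.56·0.3248 = 1095 t (target 1095 t)
  Al2O3: 1094·0.003000 + 392.6·0.6559 = 260.8 t (target 260.8 t)
  ZrO2: 20.56·0.6742 = 13.86 t (target 13.86 t)
  PbO: 217.0·0.9990 = 216.8 t (target 216.8 t)
The glass-mass cross-check: net batch after ignition = 2000 t (the Σ of target masses is 2000 t; against the stated basis, 2000 t — gaps are rounding artifacts).
Total batch = Σ batch = 2303 t; Σ batch·LOI gives LOI loss = 303.0 t; yield = glass ÷ total batch = 86.84%.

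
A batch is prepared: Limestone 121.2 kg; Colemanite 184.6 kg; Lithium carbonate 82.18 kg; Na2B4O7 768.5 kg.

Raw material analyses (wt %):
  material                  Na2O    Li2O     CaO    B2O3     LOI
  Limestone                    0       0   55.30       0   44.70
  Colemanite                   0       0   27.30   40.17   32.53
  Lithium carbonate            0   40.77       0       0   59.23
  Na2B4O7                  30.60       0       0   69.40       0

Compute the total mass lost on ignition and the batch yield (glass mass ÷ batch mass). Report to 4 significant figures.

In-progress results appear rounded to 4 significant figures as written. All arithmetic holds full float precision in all steps — each reported figure carries a single rounding — all derived quantities are computed at full precision (net glass mass, four oxide percentages, the yield, the totals, LOI) from the weighed amounts on 993.6 kg of glass, as written in question or answer.
LOI of each material in turn:
  Limestone: 121.2 × 0.4470 = 54.18 kg
  Colemanite: 184.6 × 0.3253 = 60.05 kg
  Lithium carbonate: 82.18 × 0.5923 = 48.68 kg
  Na2B4O7: 768.5 × 0 = 0 kg
Total LOI = 162.9 kg
Glass = batch − LOI = 1156 − 162.9 = 993.6 kg

LOI loss = 162.9 kg; glass = 993.6 kg; yield = 85.91%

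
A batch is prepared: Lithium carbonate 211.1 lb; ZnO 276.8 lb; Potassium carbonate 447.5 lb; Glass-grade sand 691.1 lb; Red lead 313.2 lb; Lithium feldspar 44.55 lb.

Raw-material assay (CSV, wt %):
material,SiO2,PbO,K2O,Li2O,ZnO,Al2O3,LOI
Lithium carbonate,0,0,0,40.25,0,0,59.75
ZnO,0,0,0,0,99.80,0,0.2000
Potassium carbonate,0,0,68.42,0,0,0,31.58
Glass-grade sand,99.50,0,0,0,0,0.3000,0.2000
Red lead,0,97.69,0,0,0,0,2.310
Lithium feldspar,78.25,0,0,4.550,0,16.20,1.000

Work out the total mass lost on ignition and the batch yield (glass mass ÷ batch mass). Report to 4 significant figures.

LOI loss = 277.1 lb; glass = 1707 lb; yield = 86.04%

In-progress results are printed rounded to 4 significant figures on the page — all internal work runs at full float precision throughout. A single rounding produces every reported result. Derived quantities (LOI, glass mass, the yield, six oxide percentages, totals) are computed from the weighed amounts per 1707 lb of glass in full float precision, as set out in problem or answer.
Each material's LOI contribution:
  Lithium carbonate: 211.1 × 0.5975 = 126.1 lb
  ZnO: 276.8 × 0.002000 = 0.5536 lb
  Potassium carbonate: 447.5 × 0.3158 = 141.3 lb
  Glass-grade sand: 691.1 × 0.002000 = 1.382 lb
  Red lead: 313.2 × 0.02310 = 7.235 lb
  Lithium feldspar: 44.55 × 0.01000 = 0.4455 lb
Total LOI = 277.1 lb
Glass = batch − LOI = 1984 − 277.1 = 1707 lb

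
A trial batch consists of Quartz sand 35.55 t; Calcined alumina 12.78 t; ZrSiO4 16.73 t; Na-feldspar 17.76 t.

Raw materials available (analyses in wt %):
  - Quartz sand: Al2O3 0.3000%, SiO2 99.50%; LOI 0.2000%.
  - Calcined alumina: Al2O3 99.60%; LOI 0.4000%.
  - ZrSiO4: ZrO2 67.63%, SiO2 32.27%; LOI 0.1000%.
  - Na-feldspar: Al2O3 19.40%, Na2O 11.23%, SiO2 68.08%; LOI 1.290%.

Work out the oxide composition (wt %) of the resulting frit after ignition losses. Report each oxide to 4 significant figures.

Glass mass = 82.45 t (batch 82.82 − LOI 0.3681).
Composition: ZrO2 13.72%, Al2O3 19.75%, Na2O 2.419%, SiO2 64.11%

Mid-chain values are printed (rounded to four significant figures) between the steps; every computation carries exact precision at each step; every reported number receives exactly one rounding; the derived quantities are recomputed from the batch weights for 82.45 t of glass in full precision (yield, ignition loss, net glass mass, the totals, four oxide percentages) as quoted within problem or answer.
Oxide masses out of the charge:
  ZrO2: 16.73·0.6763 = 11.31 t
  Al2O3: 35.55·0.003000 + 12.78·0.9960 + 17.76·0.1940 = 16.28 t
  Na2O: 17.76·0.1123 = 1.994 t
  SiO2: 35.55·0.9950 + 16.73·0.3227 + 17.76·0.6808 = 52.86 t
LOI: 35.55·0.002000 + 12.78·0.004000 + 16.73·0.001000 + 17.76·0.01290 = 0.3681 t
batch − LOI leaves glass = 82.82 − 0.3681 = 82.45 t (the oxide masses sum to this)
each wt % is 100 × oxide ÷ glass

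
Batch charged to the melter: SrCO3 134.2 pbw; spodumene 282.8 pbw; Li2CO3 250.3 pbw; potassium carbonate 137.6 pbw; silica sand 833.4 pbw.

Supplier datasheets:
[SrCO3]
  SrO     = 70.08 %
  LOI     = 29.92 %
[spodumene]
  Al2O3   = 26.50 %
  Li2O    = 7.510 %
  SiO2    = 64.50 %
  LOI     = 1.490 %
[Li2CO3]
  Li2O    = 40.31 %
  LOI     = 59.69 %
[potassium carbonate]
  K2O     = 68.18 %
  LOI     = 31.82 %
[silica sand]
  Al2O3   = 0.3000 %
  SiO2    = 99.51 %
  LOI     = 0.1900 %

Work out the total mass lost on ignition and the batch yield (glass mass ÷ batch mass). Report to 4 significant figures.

Full precision is carried from first step to last — in-progress results are printed rounded to four significant digits when written out. A single rounding finalizes every reported figure; derived quantities are rebuilt at exact precision (LOI, the totals, net glass mass, yield, the five compositions) from the weighed amounts at 1399 pbw of glass, as written in either problem or answer.
Material-by-material LOI:
  SrCO3: 134.2 × 0.2992 = 40.15 pbw
  spodumene: 282.8 × 0.01490 = 4.214 pbw
  Li2CO3: 250.3 × 0.5969 = 149.4 pbw
  potassium carbonate: 137.6 × 0.3182 = 43.78 pbw
  silica sand: 833.4 × 0.001900 = 1.583 pbw
Total LOI = 239.1 pbw
Glass = batch − LOI = 1638 − 239.1 = 1399 pbw

LOI loss = 239.1 pbw; glass = 1399 pbw; yield = 85.40%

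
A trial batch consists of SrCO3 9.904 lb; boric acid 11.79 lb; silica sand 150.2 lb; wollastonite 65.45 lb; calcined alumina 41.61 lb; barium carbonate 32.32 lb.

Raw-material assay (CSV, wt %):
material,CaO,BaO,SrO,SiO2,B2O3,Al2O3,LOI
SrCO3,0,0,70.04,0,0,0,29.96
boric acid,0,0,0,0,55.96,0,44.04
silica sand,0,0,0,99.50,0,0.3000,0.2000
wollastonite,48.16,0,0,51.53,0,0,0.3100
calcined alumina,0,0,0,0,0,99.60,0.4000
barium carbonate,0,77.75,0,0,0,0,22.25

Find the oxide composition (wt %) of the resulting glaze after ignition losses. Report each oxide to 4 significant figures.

All internal work maintains full float precision in all steps. Mid-chain values appear (rounded to four significant figures) alongside each step; a single rounding finalizes each reported result. Derived quantities, which include ignition loss, six oxide percentages, totals, the yield, glass mass, are recomputed at full float precision, precisely as stated by the problem or answer text, using the weight values for 295.3 lb of glass.
Delivered oxide masses:
  CaO: 65.45·0.4816 = 31.52 lb
  BaO: 32.32·0.7775 = 25.13 lb
  SrO: 9.904·0.7004 = 6.937 lb
  SiO2: 150.2·0.9950 + 65.45·0.5153 = 183.2 lb
  B2O3: 11.79·0.5596 = 6.598 lb
  Al2O3: 150.2·0.003000 + 41.61·0.9960 = 41.89 lb
LOI: 9.904·0.2996 + 11.79·0.4404 + 150.2·0.002000 + 65.45·0.003100 + 41.61·0.004000 + 32.32·0.2225 = 16.02 lb
The glass mass, total less LOI, = 311.3 − 16.02 = 295.3 lb (consistent with Σ oxide mass)
oxide / glass × 100 gives the wt %

Glass mass = 295.3 lb (batch 311.3 − LOI 16.02).
Composition: CaO 10.68%, BaO 8.511%, SrO 2.349%, SiO2 62.04%, B2O3 2.235%, Al2O3 14.19%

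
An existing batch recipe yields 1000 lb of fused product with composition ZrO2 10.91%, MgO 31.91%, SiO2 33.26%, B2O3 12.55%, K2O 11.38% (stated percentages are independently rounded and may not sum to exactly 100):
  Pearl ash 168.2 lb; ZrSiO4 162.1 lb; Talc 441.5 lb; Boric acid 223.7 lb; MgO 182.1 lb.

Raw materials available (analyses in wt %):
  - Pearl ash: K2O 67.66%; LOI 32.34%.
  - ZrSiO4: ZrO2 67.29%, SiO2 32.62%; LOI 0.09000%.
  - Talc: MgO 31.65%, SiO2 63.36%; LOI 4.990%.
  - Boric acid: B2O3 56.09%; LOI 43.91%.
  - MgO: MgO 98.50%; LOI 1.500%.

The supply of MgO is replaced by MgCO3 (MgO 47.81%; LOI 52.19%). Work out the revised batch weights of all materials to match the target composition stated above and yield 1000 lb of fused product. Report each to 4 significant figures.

Revised batch per 1000 lb fused product:
  Pearl ash: 168.2 lb
  ZrSiO4: 162.1 lb
  Talc: 441.5 lb
  Boric acid: 223.7 lb
  MgCO3: 375.2 lb
Total batch = 1371 lb; LOI loss = 370.6 lb

Mid-chain values appear (rounded to 4 significant figures) between the steps — full float precision is kept at every stage; a single rounding completes each reported value — the derived quantities (the five compositions, glass mass, yield, ignition loss, the totals) are recomputed using the weight values for 1000 lb of glass in exact precision, as they appear in the problem or answer text.
Target masses of each oxide per 1000 lb fused product:
  ZrO2: 10.91% × 1000 = 109.1 lb
  MgO: 31.91% × 1000 = 319.1 lb
  SiO2: 33.26% × 1000 = 332.6 lb
  B2O3: 12.55% × 1000 = 125.5 lb
  K2O: 11.38% × 1000 = 113.8 lb
Oxide-by-oxide audit from the weights as reported, relative to the basis at hand (delivered sums recover each target exact up to rounding of places):
  ZrO2: 162.1·0.6729 = 109.1 lb (target 109.1 lb)
  MgO: 441.5·0.3165 + 375.2·0.4781 = 319.1 lb (target 319.1 lb)
  SiO2: 162.1·0.3262 + 441.5·0.6336 = 332.6 lb (target 332.6 lb)
  B2O3: 223.7·0.5609 = 125.5 lb (target 125.5 lb)
  K2O: 168.2·0.6766 = 113.8 lb (target 113.8 lb)
Glass-mass bookkeeping: net batch after ignition = 1000 lb (per-oxide target masses sum to 1000 lb; against the stated basis, 1000 lb — any gap is answer rounding).
Batch total: Σ batch = 1371 lb; LOI removed, Σ of batch·LOI: 370.6 lb; yield, glass over the total, = 72.96%.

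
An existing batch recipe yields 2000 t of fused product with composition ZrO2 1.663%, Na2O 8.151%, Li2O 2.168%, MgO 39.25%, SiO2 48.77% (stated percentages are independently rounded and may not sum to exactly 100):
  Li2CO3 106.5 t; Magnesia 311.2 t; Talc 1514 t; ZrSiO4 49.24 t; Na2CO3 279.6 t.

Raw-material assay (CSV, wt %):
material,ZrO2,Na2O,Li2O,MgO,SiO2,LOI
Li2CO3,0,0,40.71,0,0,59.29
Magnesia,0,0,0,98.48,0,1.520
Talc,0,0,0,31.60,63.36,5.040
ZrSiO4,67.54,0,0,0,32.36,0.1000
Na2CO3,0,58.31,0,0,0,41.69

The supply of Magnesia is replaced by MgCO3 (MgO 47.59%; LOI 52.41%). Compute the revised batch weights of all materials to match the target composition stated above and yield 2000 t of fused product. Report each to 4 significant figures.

Revised batch per 2000 t fused product:
  Li2CO3: 106.5 t
  MgCO3: 644.0 t
  Talc: 1514 t
  ZrSiO4: 49.24 t
  Na2CO3: 279.6 t
Total batch = 2593 t; LOI loss = 593.6 t

Mid-chain values are shown (rounded to 4 significant digits) between the steps; the working math keeps full float precision through the solve — each reported value undergoes a single rounding — all derived quantities, which include totals, the yield, ignition loss, net glass mass, the five compositions, are re-derived in full precision, exactly as shown in question or answer, from the batch weights at 2000 t of glass.
Oxide-by-oxide targets in 2000 t fused product:
  ZrO2: 1.663% × 2000 = 33.26 t
  Na2O: 8.151% × 2000 = 163.0 t
  Li2O: 2.168% × 2000 = 43.36 t
  MgO: 39.25% × 2000 = 785.0 t
  SiO2: 48.77% × 2000 = 975.4 t
Checking each oxide sum per the reported batch figures, on the stated basis (delivered sums recover each target inside rounding margins):
  ZrO2: 49.24·0.6754 = 33.26 t (target 33.26 t)
  Na2O: 279.6·0.5831 = 163.0 t (target 163.0 t)
  Li2O: 106.5·0.4071 = 43.36 t (target 43.36 t)
  MgO: 644.0·0.4759 + 1514·0.3160 = 784.9 t (target 785.0 t)
  SiO2: 1514·0.6336 + 49.24·0.3236 = 975.2 t (target 975.4 t)
Glass-mass sanity pass: total charge less LOI = 2000 t (summing oxide targets gives 2000 t; with the basis standing at 2000 t — deltas are rounding alone).
Total batch = Σ batch = 2593 t; the LOI term Σ batch·LOI equals 593.6 t; yield: glass divided by total = 77.11%.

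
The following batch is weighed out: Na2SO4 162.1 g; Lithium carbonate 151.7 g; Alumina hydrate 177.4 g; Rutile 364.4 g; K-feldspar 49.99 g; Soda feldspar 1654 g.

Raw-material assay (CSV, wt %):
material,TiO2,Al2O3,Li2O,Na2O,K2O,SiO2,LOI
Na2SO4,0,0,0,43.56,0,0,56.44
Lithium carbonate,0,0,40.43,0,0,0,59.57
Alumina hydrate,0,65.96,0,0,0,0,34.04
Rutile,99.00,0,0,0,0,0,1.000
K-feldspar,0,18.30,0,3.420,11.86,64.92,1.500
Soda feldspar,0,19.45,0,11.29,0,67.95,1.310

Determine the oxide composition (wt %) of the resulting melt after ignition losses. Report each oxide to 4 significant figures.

Glass mass = 2291 g (batch 2560 − LOI 268.3).
Composition: TiO2 15.74%, Al2O3 19.55%, Li2O 2.677%, Na2O 11.31%, K2O 0.2588%, SiO2 50.47%

All arithmetic keeps exact precision in all steps. Values along the way are displayed rounded to four significant figures across the worked steps; each reported figure is rounded a single time. Derived quantities (LOI, the six compositions, net glass mass, the totals, yield) are rebuilt from the batch weights for 2291 g of glass in full precision, exactly as printed in the problem or the answer.
Mass of each oxide from the mix:
  TiO2: 364.4·0.9900 = 360.8 g
  Al2O3: 177.4·0.6596 + 49.99·0.1830 + 1654·0.1945 = 447.9 g
  Li2O: 151.7·0.4043 = 61.33 g
  Na2O: 162.1·0.4356 + 49.99·0.03420 + 1654·0.1129 = 259.1 g
  K2O: 49.99·0.1186 = 5.929 g
  SiO2: 49.99·0.6492 + 1654·0.6795 = 1156 g
LOI: 162.1·0.5644 + 151.7·0.5957 + 177.4·0.3404 + 364.4·0.01000 + 49.99·0.01500 + 1654·0.01310 = 268.3 g
The glass mass, total less LOI, = 2560 − 268.3 = 2291 g (consistent with Σ oxide mass)
oxide / glass × 100 gives the wt %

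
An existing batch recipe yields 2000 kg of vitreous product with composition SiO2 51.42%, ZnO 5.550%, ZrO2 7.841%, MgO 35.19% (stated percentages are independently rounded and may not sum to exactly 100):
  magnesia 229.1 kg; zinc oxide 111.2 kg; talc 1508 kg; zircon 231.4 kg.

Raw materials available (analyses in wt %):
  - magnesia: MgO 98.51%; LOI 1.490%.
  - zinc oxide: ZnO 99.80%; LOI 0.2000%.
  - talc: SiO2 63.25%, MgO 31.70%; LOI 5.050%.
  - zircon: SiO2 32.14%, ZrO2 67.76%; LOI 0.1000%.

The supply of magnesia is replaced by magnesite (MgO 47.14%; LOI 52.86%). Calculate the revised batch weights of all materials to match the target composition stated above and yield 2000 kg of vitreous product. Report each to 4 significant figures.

Every computation runs at full precision from first step to last — rounding to four significant figures extends to each working value as displayed; exactly one rounding lands on every reported result — all derived quantities (LOI, glass mass, the totals, the four compositions, yield) are rebuilt from the batch weights for 2000 kg of glass in full float precision exactly as shown in either problem or answer.
Target masses of each oxide per 2000 kg vitreous product:
  SiO2: 51.42% × 2000 = 1028 kg
  ZnO: 5.550% × 2000 = 111.0 kg
  ZrO2: 7.841% × 2000 = 156.8 kg
  MgO: 35.19% × 2000 = 703.8 kg
Verifying the oxide balance from the weights as reported, on the stated basis (sum by sum, the targets are met given rounding of the digits):
  SiO2: 1508·0.6325 + 231.4·0.3214 = 1028 kg (target 1028 kg)
  ZnO: 111.2·0.9980 = 111.0 kg (target 111.0 kg)
  ZrO2: 231.4·0.6776 = 156.8 kg (target 156.8 kg)
  MgO: 478.7·0.4714 + 1508·0.3170 = 703.7 kg (target 703.8 kg)
Mass balance on the glass: whole batch net of LOI = 2000 kg (oxide target masses add up to 2000 kg; stated basis 2000 kg — differing by rounding only).
Total batch = Σ batch = 2329 kg; ignition loss, Σ(batch × LOI) = 329.6 kg; as yield: glass ÷ batch → 85.85%.

Revised batch per 2000 kg vitreous product:
  magnesite: 478.7 kg
  zinc oxide: 111.2 kg
  talc: 1508 kg
  zircon: 231.4 kg
Total batch = 2329 kg; LOI loss = 329.6 kg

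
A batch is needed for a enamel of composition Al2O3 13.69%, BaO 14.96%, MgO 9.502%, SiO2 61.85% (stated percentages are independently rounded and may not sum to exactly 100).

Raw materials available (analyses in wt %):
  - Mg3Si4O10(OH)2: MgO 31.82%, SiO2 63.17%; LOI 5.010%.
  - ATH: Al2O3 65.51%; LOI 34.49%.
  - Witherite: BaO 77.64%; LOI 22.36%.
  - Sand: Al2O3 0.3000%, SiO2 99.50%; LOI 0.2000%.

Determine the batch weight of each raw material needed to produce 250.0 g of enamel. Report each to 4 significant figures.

Rounding to 4 significant digits applies to every working value as printed; the working math holds full precision from start to finish. Every reported result is rounded only once; all derived quantities (totals, net glass mass, four oxide percentages, yield, LOI) are carried at full precision using the weight values per 250.0 g of glass precisely as stated by the question or the answer.
Per-oxide target masses for 250.0 g enamel:
  Al2O3: 13.69% × 250.0 = 34.22 g
  BaO: 14.96% × 250.0 = 37.40 g
  MgO: 9.502% × 250.0 = 23.76 g
  SiO2: 61.85% × 250.0 = 154.6 g
Balance tally, oxide-wise, given the weights on record, under the basis named above (sums match the target masses net of answer rounding effects):
  Al2O3: 51.75·0.6551 + 108.0·0.003000 = 34.23 g (target 34.22 g)
  BaO: 48.17·0.7764 = 37.40 g (target 37.40 g)
  MgO: 74.65·0.3182 = 23.75 g (target 23.76 g)
  SiO2: 74.65·0.6317 + 108.0·0.9950 = 154.6 g (target 154.6 g)
Consistency of the glass mass: total batch − LOI = 250.0 g (summing oxide targets gives 250.0 g; against the stated basis, 250.0 g — differing by rounding only).
Whole-batch sum: Σ batch = 282.6 g; LOI loss = Σ batch·LOI = 32.58 g; glass ÷ batch gives a yield of 88.47%.

Batch per 250.0 g enamel:
  Mg3Si4O10(OH)2: 74.65 g
  ATH: 51.75 g
  Witherite: 48.17 g
  Sand: 108.0 g
Total batch = 282.6 g; LOI loss = 32.58 g; yield = 88.47%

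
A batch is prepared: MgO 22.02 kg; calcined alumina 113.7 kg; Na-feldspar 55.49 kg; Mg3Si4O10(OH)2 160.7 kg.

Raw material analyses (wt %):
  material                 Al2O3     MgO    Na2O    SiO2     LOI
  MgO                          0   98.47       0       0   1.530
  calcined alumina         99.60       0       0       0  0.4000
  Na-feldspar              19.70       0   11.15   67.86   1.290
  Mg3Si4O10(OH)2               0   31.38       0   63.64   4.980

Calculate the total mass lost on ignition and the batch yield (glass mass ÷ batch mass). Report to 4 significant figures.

Each numeric step maintains exact precision through the solve. Values along the way are printed, with 4-significant-digit rounding, across the worked steps. Every reported number is rounded a single time — derived quantities (four oxide percentages, the yield, LOI, totals, net glass mass) are rebuilt at full float precision starting from the weights on 342.4 kg of glass as they appear in either problem or answer.
Ignition loss by material:
  MgO: 22.02 × 0.01530 = 0.3369 kg
  calcined alumina: 113.7 × 0.004000 = 0.4548 kg
  Na-feldspar: 55.49 × 0.01290 = 0.7158 kg
  Mg3Si4O10(OH)2: 160.7 × 0.04980 = 8.003 kg
Total LOI = 9.510 kg
Glass = batch − LOI = 351.9 − 9.510 = 342.4 kg

LOI loss = 9.510 kg; glass = 342.4 kg; yield = 97.30%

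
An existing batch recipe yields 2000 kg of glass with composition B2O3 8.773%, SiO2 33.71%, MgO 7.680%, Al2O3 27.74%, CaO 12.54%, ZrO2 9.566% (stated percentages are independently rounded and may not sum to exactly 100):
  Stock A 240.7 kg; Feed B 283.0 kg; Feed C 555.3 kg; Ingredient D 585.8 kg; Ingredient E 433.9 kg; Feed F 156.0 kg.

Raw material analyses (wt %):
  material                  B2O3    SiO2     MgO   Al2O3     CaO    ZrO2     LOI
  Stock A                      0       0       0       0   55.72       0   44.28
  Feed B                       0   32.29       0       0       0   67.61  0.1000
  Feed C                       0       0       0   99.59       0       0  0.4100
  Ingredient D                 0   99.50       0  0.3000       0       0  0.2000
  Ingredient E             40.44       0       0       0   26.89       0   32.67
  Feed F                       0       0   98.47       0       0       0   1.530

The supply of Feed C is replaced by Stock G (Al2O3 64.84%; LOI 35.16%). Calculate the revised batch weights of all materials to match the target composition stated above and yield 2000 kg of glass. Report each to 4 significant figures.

Revised batch per 2000 kg glass:
  Stock A: 240.7 kg
  Feed B: 283.0 kg
  Stock G: 852.9 kg
  Ingredient D: 585.8 kg
  Ingredient E: 433.9 kg
  Feed F: 156.0 kg
Total batch = 2552 kg; LOI loss = 552.1 kg

Mid-chain values are printed (rounded to four significant digits) as written — the working math keeps exact precision through every step — each reported figure receives exactly one rounding. Derived quantities (the totals, LOI, glass mass, six oxide percentages, the yield) are rebuilt from the batch weights on 2000 kg of glass at full precision, exactly as printed in either problem or answer.
Target masses of each oxide per 2000 kg glass:
  B2O3: 8.773% × 2000 = 175.5 kg
  SiO2: 33.71% × 2000 = 674.2 kg
  MgO: 7.680% × 2000 = 153.6 kg
  Al2O3: 27.74% × 2000 = 554.8 kg
  CaO: 12.54% × 2000 = 250.8 kg
  ZrO2: 9.566% × 2000 = 191.3 kg
Checking each oxide sum from the weights as reported, against the basis in use (target by target, the sums agree exact up to rounding of places):
  B2O3: 433.9·0.4044 = 175.5 kg (target 175.5 kg)
  SiO2: 283.0·0.3229 + 585.8·0.9950 = 674.3 kg (target 674.2 kg)
  MgO: 156.0·0.9847 = 153.6 kg (target 153.6 kg)
  Al2O3: 852.9·0.6484 + 585.8·0.003000 = 554.8 kg (target 554.8 kg)
  CaO: 240.7·0.5572 + 433.9·0.2689 = 250.8 kg (target 250.8 kg)
  ZrO2: 283.0·0.6761 = 191.3 kg (target 191.3 kg)
Glass-mass closure: net batch after ignition = 2000 kg (targets for the oxides total 2000 kg; with the basis standing at 2000 kg — differing by rounding only).
Adding the batch up: Σ batch = 2552 kg; LOI removed, Σ of batch·LOI: 552.1 kg; glass ÷ batch gives a yield of 78.37%.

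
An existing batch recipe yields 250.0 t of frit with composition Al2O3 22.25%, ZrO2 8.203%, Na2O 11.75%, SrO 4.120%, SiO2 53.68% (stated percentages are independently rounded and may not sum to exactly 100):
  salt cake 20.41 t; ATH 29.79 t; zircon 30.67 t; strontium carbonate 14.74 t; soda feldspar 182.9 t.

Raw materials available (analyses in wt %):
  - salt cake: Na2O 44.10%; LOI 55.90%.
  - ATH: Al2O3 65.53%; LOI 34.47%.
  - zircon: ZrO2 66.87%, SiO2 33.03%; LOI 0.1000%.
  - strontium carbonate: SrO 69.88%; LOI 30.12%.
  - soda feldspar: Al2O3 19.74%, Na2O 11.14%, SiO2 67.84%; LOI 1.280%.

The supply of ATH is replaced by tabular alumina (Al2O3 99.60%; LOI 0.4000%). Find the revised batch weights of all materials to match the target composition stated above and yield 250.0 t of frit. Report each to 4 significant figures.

Revised batch per 250.0 t frit:
  salt cake: 20.41 t
  tabular alumina: 19.60 t
  zircon: 30.67 t
  strontium carbonate: 14.74 t
  soda feldspar: 182.9 t
Total batch = 268.3 t; LOI loss = 18.30 t

All arithmetic holds full precision end to end — the intermediate values are shown with 4-significant-figure rounding between the steps; every reported figure is rounded only once. Derived quantities (five oxide percentages, the totals, glass mass, the yield, LOI) are carried from the weighed amounts at 250.0 t of glass in exact precision as written in the problem or answer text.
Oxide-by-oxide targets in 250.0 t frit:
  Al2O3: 22.25% × 250.0 = 55.62 t
  ZrO2: 8.203% × 250.0 = 20.51 t
  Na2O: 11.75% × 250.0 = 29.38 t
  SrO: 4.120% × 250.0 = 10.30 t
  SiO2: 53.68% × 250.0 = 134.2 t
Mass-balance tally per oxide from the weights as reported, under the basis named above (each sum matches its target mass given rounding of the digits):
  Al2O3: 19.60·0.9960 + 182.9·0.1974 = 55.63 t (target 55.62 t)
  ZrO2: 30.67·0.6687 = 20.51 t (target 20.51 t)
  Na2O: 20.41·0.4410 + 182.9·0.1114 = 29.38 t (target 29.38 t)
  SrO: 14.74·0.6988 = 10.30 t (target 10.30 t)
  SiO2: 30.67·0.3303 + 182.9·0.6784 = 134.2 t (target 134.2 t)
Glass-mass closure: whole batch net of LOI = 250.0 t (the targets, summed, come to 250.0 t; with the basis standing at 250.0 t — any gap is answer rounding).
Batch grand total — Σ batch = 268.3 t; the LOI term Σ batch·LOI equals 18.30 t; glass ÷ batch gives a yield of 93.18%.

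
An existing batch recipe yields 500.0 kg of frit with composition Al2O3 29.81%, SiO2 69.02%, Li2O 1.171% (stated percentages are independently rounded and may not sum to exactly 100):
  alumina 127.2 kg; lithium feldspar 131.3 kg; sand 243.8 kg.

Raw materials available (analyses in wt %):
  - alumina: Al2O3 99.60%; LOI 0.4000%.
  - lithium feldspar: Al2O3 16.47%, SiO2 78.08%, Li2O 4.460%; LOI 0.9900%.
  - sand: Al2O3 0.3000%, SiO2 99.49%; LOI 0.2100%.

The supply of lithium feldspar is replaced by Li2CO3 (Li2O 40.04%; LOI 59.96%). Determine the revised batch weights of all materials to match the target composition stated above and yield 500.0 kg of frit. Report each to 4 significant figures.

Revised batch per 500.0 kg frit:
  alumina: 148.6 kg
  Li2CO3: 14.62 kg
  sand: 346.9 kg
Total batch = 510.1 kg; LOI loss = 10.09 kg

Each numeric step keeps full precision at all times — mid-chain values are rounded off to 4 significant figures when quoted — every reported figure undergoes a single rounding. All derived quantities are computed in full float precision (LOI, net glass mass, yield, the three compositions, totals) from the weighed amounts at 500.0 kg of glass as set out in either problem or answer.
Per-oxide target masses for 500.0 kg frit:
  Al2O3: 29.81% × 500.0 = 149.0 kg
  SiO2: 69.02% × 500.0 = 345.1 kg
  Li2O: 1.171% × 500.0 = 5.855 kg
Mass-balance tally per oxide applying the batch weights above, versus the basis set out (target by target, the sums agree exact up to rounding of places):
  Al2O3: 148.6·0.9960 + 346.9·0.003000 = 149.0 kg (target 149.0 kg)
  SiO2: 346.9·0.9949 = 345.1 kg (target 345.1 kg)
  Li2O: 14.62·0.4004 = 5.854 kg (target 5.855 kg)
Auditing the glass mass value: batch total minus LOI = 500.0 kg (summing oxide targets gives 500.0 kg; versus the stated basis of 500.0 kg — rounding explains the deltas).
Summing the batch: Σ batch = 510.1 kg; Σ batch·LOI gives LOI loss = 10.09 kg; yield: glass divided by total = 98.02%.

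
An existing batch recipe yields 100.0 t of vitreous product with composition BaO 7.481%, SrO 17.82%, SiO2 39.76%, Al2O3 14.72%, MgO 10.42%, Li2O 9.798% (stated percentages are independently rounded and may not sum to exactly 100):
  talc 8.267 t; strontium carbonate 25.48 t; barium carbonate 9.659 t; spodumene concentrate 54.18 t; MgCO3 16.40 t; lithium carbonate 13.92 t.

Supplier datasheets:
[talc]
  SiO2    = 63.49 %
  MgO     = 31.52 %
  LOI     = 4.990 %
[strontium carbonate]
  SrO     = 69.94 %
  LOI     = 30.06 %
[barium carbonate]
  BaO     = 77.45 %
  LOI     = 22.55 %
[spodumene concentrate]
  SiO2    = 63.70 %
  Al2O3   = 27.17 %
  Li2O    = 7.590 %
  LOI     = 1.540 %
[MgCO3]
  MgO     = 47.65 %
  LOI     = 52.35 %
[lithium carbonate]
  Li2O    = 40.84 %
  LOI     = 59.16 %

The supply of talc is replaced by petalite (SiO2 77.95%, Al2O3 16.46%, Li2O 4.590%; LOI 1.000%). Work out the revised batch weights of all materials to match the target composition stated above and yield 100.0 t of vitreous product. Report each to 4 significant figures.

All internal work holds exact precision through every step — intermediates appear rounded to 4 significant digits within the worked lines — each reported number takes a single rounding. Derived quantities (totals, ignition loss, six oxide percentages, net glass mass, yield) are recomputed at full precision using the weight values at 100.0 t of glass, exactly as printed in the problem or the answer.
Target masses of each oxide per 100.0 t vitreous product:
  BaO: 7.481% × 100.0 = 7.481 t
  SrO: 17.82% × 100.0 = 17.82 t
  SiO2: 39.76% × 100.0 = 39.76 t
  Al2O3: 14.72% × 100.0 = 14.72 t
  MgO: 10.42% × 100.0 = 10.42 t
  Li2O: 9.798% × 100.0 = 9.798 t
A balance pass over the oxides, with the batch weights as given, on the stated basis (oxide sums agree with the targets within answer rounding):
  BaO: 9.659·0.7745 = 7.481 t (target 7.481 t)
  SrO: 25.48·0.6994 = 17.82 t (target 17.82 t)
  SiO2: 13.34·0.7795 + 46.10·0.6370 = 39.76 t (target 39.76 t)
  Al2O3: 13.34·0.1646 + 46.10·0.2717 = 14.72 t (target 14.72 t)
  MgO: 21.87·0.4765 = 10.42 t (target 10.42 t)
  Li2O: 13.34·0.04590 + 46.10·0.07590 + 13.93·0.4084 = 9.800 t (target 9.798 t)
Glass-mass sanity pass: batch total minus LOI = 100.0 t (targets for the oxides total 100.0 t; basis as stated: 100.0 t — deltas are rounding alone).
Batch grand total — Σ batch = 130.4 t; Σ batch·LOI gives LOI loss = 30.37 t; glass ÷ batch gives a yield of 76.71%.

Revised batch per 100.0 t vitreous product:
  petalite: 13.34 t
  strontium carbonate: 25.48 t
  barium carbonate: 9.659 t
  spodumene concentrate: 46.10 t
  MgCO3: 21.87 t
  lithium carbonate: 13.93 t
Total batch = 130.4 t; LOI loss = 30.37 t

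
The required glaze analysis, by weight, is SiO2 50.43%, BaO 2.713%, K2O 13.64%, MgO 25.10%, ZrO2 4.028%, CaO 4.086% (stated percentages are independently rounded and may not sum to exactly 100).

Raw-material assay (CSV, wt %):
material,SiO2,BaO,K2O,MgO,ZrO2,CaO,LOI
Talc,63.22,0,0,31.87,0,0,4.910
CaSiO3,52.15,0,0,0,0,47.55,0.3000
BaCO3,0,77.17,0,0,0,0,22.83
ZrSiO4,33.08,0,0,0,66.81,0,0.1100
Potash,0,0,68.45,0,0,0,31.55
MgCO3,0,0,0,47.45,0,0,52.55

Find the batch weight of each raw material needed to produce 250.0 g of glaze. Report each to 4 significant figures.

Values along the way appear rounded to 4 significant figures alongside each step; the whole derivation runs at full float precision through every step; each reported result undergoes a single rounding. All derived quantities, which include the totals, net glass mass, ignition loss, six oxide percentages, the yield, are carried in exact precision, exactly as shown in problem or answer, starting from the weights at 250.0 g of glass.
Target oxide masses per 250.0 g glaze:
  SiO2: 50.43% × 250.0 = 126.1 g
  BaO: 2.713% × 250.0 = 6.782 g
  K2O: 13.64% × 250.0 = 34.10 g
  MgO: 25.10% × 250.0 = 62.75 g
  ZrO2: 4.028% × 250.0 = 10.07 g
  CaO: 4.086% × 250.0 = 10.22 g
Mass-balance tally per oxide using the reported weights, versus the basis set out (sum by sum, the targets are met within answer rounding):
  SiO2: 173.8·0.6322 + 21.48·0.5215 + 15.07·0.3308 = 126.1 g (target 126.1 g)
  BaO: 8.789·0.7717 = 6.782 g (target 6.782 g)
  K2O: 49.82·0.6845 = 34.10 g (target 34.10 g)
  MgO: 173.8·0.3187 + 15.50·0.4745 = 62.74 g (target 62.75 g)
  ZrO2: 15.07·0.6681 = 10.07 g (target 10.07 g)
  CaO: 21.48·0.4755 = 10.21 g (target 10.22 g)
Auditing the glass mass value: total charge less LOI = 250.0 g (the Σ of target masses is 250.0 g; basis as stated: 250.0 g — deltas are rounding alone).
Whole-batch sum: Σ batch = 284.5 g; LOI removed, Σ of batch·LOI: 34.48 g; glass ÷ batch gives a yield of 87.88%.

Batch per 250.0 g glaze:
  Talc: 173.8 g
  CaSiO3: 21.48 g
  BaCO3: 8.789 g
  ZrSiO4: 15.07 g
  Potash: 49.82 g
  MgCO3: 15.50 g
Total batch = 284.5 g; LOI loss = 34.48 g; yield = 87.88%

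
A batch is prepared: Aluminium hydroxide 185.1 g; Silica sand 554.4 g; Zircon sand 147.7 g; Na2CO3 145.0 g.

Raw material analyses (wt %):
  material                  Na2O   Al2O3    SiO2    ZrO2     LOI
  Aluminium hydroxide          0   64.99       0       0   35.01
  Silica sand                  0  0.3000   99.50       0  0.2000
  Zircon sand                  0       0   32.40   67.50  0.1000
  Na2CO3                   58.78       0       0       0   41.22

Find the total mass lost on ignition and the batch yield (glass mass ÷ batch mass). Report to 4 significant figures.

LOI loss = 125.8 g; glass = 906.4 g; yield = 87.81%

Working values are shown rounded to four significant figures across the worked steps — every computation maintains full precision throughout; each reported value is rounded just once. Derived quantities are recomputed in full float precision (LOI, yield, totals, four oxide percentages, glass mass) starting from the weights at 906.4 g of glass, as written in problem or answer.
Each material's LOI contribution:
  Aluminium hydroxide: 185.1 × 0.3501 = 64.80 g
  Silica sand: 554.4 × 0.002000 = 1.109 g
  Zircon sand: 147.7 × 0.001000 = 0.1477 g
  Na2CO3: 145.0 × 0.4122 = 59.77 g
Total LOI = 125.8 g
Glass = batch − LOI = 1032 − 125.8 = 906.4 g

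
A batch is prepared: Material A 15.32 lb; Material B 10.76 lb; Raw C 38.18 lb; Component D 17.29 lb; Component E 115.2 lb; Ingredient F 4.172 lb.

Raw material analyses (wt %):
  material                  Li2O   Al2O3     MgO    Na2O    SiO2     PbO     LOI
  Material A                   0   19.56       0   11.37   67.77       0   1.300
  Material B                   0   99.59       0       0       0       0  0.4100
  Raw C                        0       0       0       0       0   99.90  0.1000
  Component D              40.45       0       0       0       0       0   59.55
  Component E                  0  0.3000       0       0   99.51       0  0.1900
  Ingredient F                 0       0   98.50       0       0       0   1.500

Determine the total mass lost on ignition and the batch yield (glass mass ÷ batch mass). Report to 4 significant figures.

Each numeric step maintains full precision at each step. Rounding to 4 significant figures governs every mid-chain value as shown; each reported result sees exactly one rounding; the derived quantities (yield, glass mass, ignition loss, six oxide percentages, totals) are re-derived at full precision starting from the weights for 190.1 lb of glass, as quoted within problem or answer.
LOI of each material in turn:
  Material A: 15.32 × 0.01300 = 0.1992 lb
  Material B: 10.76 × 0.004100 = 0.04412 lb
  Raw C: 38.18 × 0.001000 = 0.03818 lb
  Component D: 17.29 × 0.5955 = 10.30 lb
  Component E: 115.2 × 0.001900 = 0.2189 lb
  Ingredient F: 4.172 × 0.01500 = 0.06258 lb
Total LOI = 10.86 lb
Glass = batch − LOI = 200.9 − 10.86 = 190.1 lb

LOI loss = 10.86 lb; glass = 190.1 lb; yield = 94.60%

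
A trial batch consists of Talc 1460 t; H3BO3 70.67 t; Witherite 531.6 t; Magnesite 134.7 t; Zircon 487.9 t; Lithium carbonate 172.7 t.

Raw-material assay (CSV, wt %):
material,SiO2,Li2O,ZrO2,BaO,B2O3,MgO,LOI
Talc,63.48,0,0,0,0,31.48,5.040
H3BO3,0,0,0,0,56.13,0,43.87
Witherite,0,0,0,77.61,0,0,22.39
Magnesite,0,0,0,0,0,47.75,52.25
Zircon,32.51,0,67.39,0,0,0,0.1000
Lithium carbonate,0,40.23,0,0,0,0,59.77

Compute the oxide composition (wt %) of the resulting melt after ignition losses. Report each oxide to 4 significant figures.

Values along the way are displayed, rounded to four significant figures, within the worked lines; the whole derivation maintains exact precision at each step; every reported figure is rounded a single time — all derived quantities are re-derived in exact precision (totals, the yield, LOI, six oxide percentages, net glass mass) starting from the weights on 2460 t of glass, exactly as shown in the problem or the answer.
What the batch supplies per oxide:
  SiO2: 1460·0.6348 + 487.9·0.3251 = 1085 t
  Li2O: 172.7·0.4023 = 69.48 t
  ZrO2: 487.9·0.6739 = 328.8 t
  BaO: 531.6·0.7761 = 412.6 t
  B2O3: 70.67·0.5613 = 39.67 t
  MgO: 1460·0.3148 + 134.7·0.4775 = 523.9 t
LOI: 1460·0.05040 + 70.67·0.4387 + 531.6·0.2239 + 134.7·0.5225 + 487.9·0.001000 + 172.7·0.5977 = 397.7 t
Glass = total batch minus LOI = 2858 − 397.7 = 2460 t (consistent with Σ oxide mass)
oxide / glass × 100 gives the wt %

Glass mass = 2460 t (batch 2858 − LOI 397.7).
Composition: SiO2 44.13%, Li2O 2.824%, ZrO2 13.37%, BaO 16.77%, B2O3 1.613%, MgO 21.30%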